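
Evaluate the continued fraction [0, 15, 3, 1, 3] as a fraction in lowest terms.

15/229

Using pₖ = aₖpₖ₋₁ + pₖ₋₂ and qₖ = aₖqₖ₋₁ + qₖ₋₂:
  k=0: a=0, p=0, q=1
  k=1: a=15, p=1, q=15
  k=2: a=3, p=3, q=46
  k=3: a=1, p=4, q=61
  k=4: a=3, p=15, q=229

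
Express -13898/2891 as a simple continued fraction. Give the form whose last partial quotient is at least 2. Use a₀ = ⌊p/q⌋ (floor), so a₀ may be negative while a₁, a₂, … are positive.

-13898 = -5·2891 + 557
2891 = 5·557 + 106
557 = 5·106 + 27
106 = 3·27 + 25
27 = 1·25 + 2
25 = 12·2 + 1
2 = 2·1 + 0  (stop)
So -13898/2891 = [-5; 5, 5, 3, 1, 12, 2].

[-5; 5, 5, 3, 1, 12, 2]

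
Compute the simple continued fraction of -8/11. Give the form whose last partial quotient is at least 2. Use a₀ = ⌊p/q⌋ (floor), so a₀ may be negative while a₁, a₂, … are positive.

[-1; 3, 1, 2]

-8 = -1·11 + 3
11 = 3·3 + 2
3 = 1·2 + 1
2 = 2·1 + 0  (stop)
So -8/11 = [-1; 3, 1, 2].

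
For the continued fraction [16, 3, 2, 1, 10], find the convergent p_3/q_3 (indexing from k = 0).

163/10

Using pₖ = aₖpₖ₋₁ + pₖ₋₂, qₖ = aₖqₖ₋₁ + qₖ₋₂ (with p₋₁=1, p₋₂=0, q₋₁=0, q₋₂=1):
  k=0: a=16, p=16, q=1
  k=1: a=3, p=49, q=3
  k=2: a=2, p=114, q=7
  k=3: a=1, p=163, q=10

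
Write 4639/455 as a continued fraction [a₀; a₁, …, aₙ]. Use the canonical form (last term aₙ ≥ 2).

4639 = 10×455 + 89
455 = 5×89 + 10
89 = 8×10 + 9
10 = 1×9 + 1
9 = 9×1 + 0  (stop)
So 4639/455 = [10; 5, 8, 1, 9].

[10; 5, 8, 1, 9]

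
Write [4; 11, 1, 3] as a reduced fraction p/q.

192/47

Fold from the inside: start with 3/1.
  1 + 1/3 = 4/3
  11 + 3/4 = 47/4
  4 + 4/47 = 192/47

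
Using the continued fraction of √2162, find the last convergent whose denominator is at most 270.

8602/185

√2162 = [46; 2, 92, …] (period length 2).
Convergents:
  p_0/q_0 = 46/1
  p_1/q_1 = 93/2
  p_2/q_2 = 8602/185
  p_3/q_3 = 17297/372
q_2 = 185 ≤ 270 < 372 = q_3, so the answer is 8602/185.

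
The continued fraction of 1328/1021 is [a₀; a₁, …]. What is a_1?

1328 = 1·1021 + 307   →  a_0 = 1
1021 = 3·307 + 100   →  a_1 = 3

3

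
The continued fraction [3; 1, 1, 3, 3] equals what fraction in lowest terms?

Fold from the inside: start with 3/1.
  3 + 1/3 = 10/3
  1 + 3/10 = 13/10
  1 + 10/13 = 23/13
  3 + 13/23 = 82/23

82/23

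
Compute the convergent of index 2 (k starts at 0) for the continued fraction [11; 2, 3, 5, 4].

80/7

Using pₖ = aₖpₖ₋₁ + pₖ₋₂, qₖ = aₖqₖ₋₁ + qₖ₋₂ (with p₋₁=1, p₋₂=0, q₋₁=0, q₋₂=1):
  k=0: a=11, p=11, q=1
  k=1: a=2, p=23, q=2
  k=2: a=3, p=80, q=7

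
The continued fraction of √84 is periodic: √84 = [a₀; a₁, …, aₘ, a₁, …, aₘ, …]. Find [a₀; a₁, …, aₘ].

[9; 6, 18]

a₀ = ⌊√84⌋ = 9.
With m₀=0, d₀=1 and mₖ₊₁ = dₖaₖ − mₖ, dₖ₊₁ = (n − mₖ₊₁²)/dₖ, aₖ₊₁ = ⌊(a₀+mₖ₊₁)/dₖ₊₁⌋:
  k=1: m=9, d=3, a=6
  k=2: m=9, d=1, a=18
d=1 and a=2a₀=18 at k=2, so the next step gives (m, d) = (9, 3) again — its k=1 value — and the period has length 2.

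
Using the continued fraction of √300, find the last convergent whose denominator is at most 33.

433/25

√300 = [17; 3, 8, 3, 34, …] (period length 4).
Convergents:
  p_0/q_0 = 17/1
  p_1/q_1 = 52/3
  p_2/q_2 = 433/25
  p_3/q_3 = 1351/78
q_2 = 25 ≤ 33 < 78 = q_3, so the answer is 433/25.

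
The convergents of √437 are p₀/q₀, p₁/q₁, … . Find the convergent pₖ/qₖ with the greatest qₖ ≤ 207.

4160/199

√437 = [20; 1, 9, 2, 9, 1, 40, …] (period length 6).
Convergents:
  p_0/q_0 = 20/1
  p_1/q_1 = 21/1
  p_2/q_2 = 209/10
  p_3/q_3 = 439/21
  p_4/q_4 = 4160/199
  p_5/q_5 = 4599/220
q_4 = 199 ≤ 207 < 220 = q_5, so the answer is 4160/199.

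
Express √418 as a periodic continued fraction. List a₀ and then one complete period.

a₀ = ⌊√418⌋ = 20.
With m₀=0, d₀=1 and mₖ₊₁ = dₖaₖ − mₖ, dₖ₊₁ = (n − mₖ₊₁²)/dₖ, aₖ₊₁ = ⌊(a₀+mₖ₊₁)/dₖ₊₁⌋:
  k=1: m=20, d=18, a=2
  k=2: m=16, d=9, a=4
  k=3: m=20, d=2, a=20
  k=4: m=20, d=9, a=4
  k=5: m=16, d=18, a=2
  k=6: m=20, d=1, a=40
d=1 and a=2a₀=40 at k=6, so the next step gives (m, d) = (20, 18) again — its k=1 value — and the period has length 6.

[20; 2, 4, 20, 4, 2, 40]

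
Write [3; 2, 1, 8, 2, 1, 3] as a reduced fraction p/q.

997/298

Using pₖ = aₖpₖ₋₁ + pₖ₋₂ and qₖ = aₖqₖ₋₁ + qₖ₋₂:
  k=0: a=3, p=3, q=1
  k=1: a=2, p=7, q=2
  k=2: a=1, p=10, q=3
  k=3: a=8, p=87, q=26
  k=4: a=2, p=184, q=55
  k=5: a=1, p=271, q=81
  k=6: a=3, p=997, q=298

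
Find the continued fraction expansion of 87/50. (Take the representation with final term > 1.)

[1; 1, 2, 1, 5, 2]

87 = 1·50 + 37
50 = 1·37 + 13
37 = 2·13 + 11
13 = 1·11 + 2
11 = 5·2 + 1
2 = 2·1 + 0  (stop)
So 87/50 = [1; 1, 2, 1, 5, 2].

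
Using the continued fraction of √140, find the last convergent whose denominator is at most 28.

71/6

√140 = [11; 1, 4, 1, 22, …] (period length 4).
Convergents:
  p_0/q_0 = 11/1
  p_1/q_1 = 12/1
  p_2/q_2 = 59/5
  p_3/q_3 = 71/6
  p_4/q_4 = 1621/137
q_3 = 6 ≤ 28 < 137 = q_4, so the answer is 71/6.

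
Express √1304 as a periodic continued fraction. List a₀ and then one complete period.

a₀ = ⌊√1304⌋ = 36.
With m₀=0, d₀=1 and mₖ₊₁ = dₖaₖ − mₖ, dₖ₊₁ = (n − mₖ₊₁²)/dₖ, aₖ₊₁ = ⌊(a₀+mₖ₊₁)/dₖ₊₁⌋:
  k=1: m=36, d=8, a=9
  k=2: m=36, d=1, a=72
d=1 and a=2a₀=72 at k=2, so the next step gives (m, d) = (36, 8) again — its k=1 value — and the period has length 2.

[36; 9, 72]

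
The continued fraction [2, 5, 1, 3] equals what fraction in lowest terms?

Using pₖ = aₖpₖ₋₁ + pₖ₋₂ and qₖ = aₖqₖ₋₁ + qₖ₋₂:
  k=0: a=2, p=2, q=1
  k=1: a=5, p=11, q=5
  k=2: a=1, p=13, q=6
  k=3: a=3, p=50, q=23

50/23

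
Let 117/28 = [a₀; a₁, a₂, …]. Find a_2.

117 = 4·28 + 5   →  a_0 = 4
28 = 5·5 + 3   →  a_1 = 5
5 = 1·3 + 2   →  a_2 = 1

1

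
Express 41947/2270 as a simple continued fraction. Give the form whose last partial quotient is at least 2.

41947 = 18*2270 + 1087
2270 = 2*1087 + 96
1087 = 11*96 + 31
96 = 3*31 + 3
31 = 10*3 + 1
3 = 3*1 + 0  (stop)
So 41947/2270 = [18; 2, 11, 3, 10, 3].

[18; 2, 11, 3, 10, 3]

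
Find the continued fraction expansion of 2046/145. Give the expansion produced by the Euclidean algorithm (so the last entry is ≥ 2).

2046 = 14×145 + 16
145 = 9×16 + 1
16 = 16×1 + 0  (stop)
So 2046/145 = [14; 9, 16].

[14; 9, 16]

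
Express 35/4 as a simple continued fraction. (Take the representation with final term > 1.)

35 = 8×4 + 3
4 = 1×3 + 1
3 = 3×1 + 0  (stop)
So 35/4 = [8; 1, 3].

[8; 1, 3]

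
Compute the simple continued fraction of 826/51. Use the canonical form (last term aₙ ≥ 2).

826 = 16·51 + 10
51 = 5·10 + 1
10 = 10·1 + 0  (stop)
So 826/51 = [16; 5, 10].

[16; 5, 10]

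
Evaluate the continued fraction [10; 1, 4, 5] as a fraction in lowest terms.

281/26

Fold from the inside: start with 5/1.
  4 + 1/5 = 21/5
  1 + 5/21 = 26/21
  10 + 21/26 = 281/26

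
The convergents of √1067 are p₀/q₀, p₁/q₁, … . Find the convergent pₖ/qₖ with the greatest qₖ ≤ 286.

6435/197

√1067 = [32; 1, 1, 1, 64, …] (period length 4).
Convergents:
  p_0/q_0 = 32/1
  p_1/q_1 = 33/1
  p_2/q_2 = 65/2
  p_3/q_3 = 98/3
  p_4/q_4 = 6337/194
  p_5/q_5 = 6435/197
  p_6/q_6 = 12772/391
q_5 = 197 ≤ 286 < 391 = q_6, so the answer is 6435/197.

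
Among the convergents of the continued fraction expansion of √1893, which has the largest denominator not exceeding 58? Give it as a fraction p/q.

2480/57

√1893 = [43; 1, 1, 28, 1, 1, 86, …] (period length 6).
Convergents:
  p_0/q_0 = 43/1
  p_1/q_1 = 44/1
  p_2/q_2 = 87/2
  p_3/q_3 = 2480/57
  p_4/q_4 = 2567/59
q_3 = 57 ≤ 58 < 59 = q_4, so the answer is 2480/57.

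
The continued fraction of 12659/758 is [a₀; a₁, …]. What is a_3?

2

12659 = 16·758 + 531   →  a_0 = 16
758 = 1·531 + 227   →  a_1 = 1
531 = 2·227 + 77   →  a_2 = 2
227 = 2·77 + 73   →  a_3 = 2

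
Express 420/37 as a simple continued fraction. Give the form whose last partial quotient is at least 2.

420 = 11*37 + 13
37 = 2*13 + 11
13 = 1*11 + 2
11 = 5*2 + 1
2 = 2*1 + 0  (stop)
So 420/37 = [11; 2, 1, 5, 2].

[11; 2, 1, 5, 2]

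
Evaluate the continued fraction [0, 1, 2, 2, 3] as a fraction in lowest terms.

Using pₖ = aₖpₖ₋₁ + pₖ₋₂ and qₖ = aₖqₖ₋₁ + qₖ₋₂:
  k=0: a=0, p=0, q=1
  k=1: a=1, p=1, q=1
  k=2: a=2, p=2, q=3
  k=3: a=2, p=5, q=7
  k=4: a=3, p=17, q=24

17/24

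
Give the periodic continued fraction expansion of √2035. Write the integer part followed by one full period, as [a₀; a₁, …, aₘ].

[45; 9, 90]

a₀ = ⌊√2035⌋ = 45.
With m₀=0, d₀=1 and mₖ₊₁ = dₖaₖ − mₖ, dₖ₊₁ = (n − mₖ₊₁²)/dₖ, aₖ₊₁ = ⌊(a₀+mₖ₊₁)/dₖ₊₁⌋:
  k=1: m=45, d=10, a=9
  k=2: m=45, d=1, a=90
d=1 and a=2a₀=90 at k=2, so the next step gives (m, d) = (45, 10) again — its k=1 value — and the period has length 2.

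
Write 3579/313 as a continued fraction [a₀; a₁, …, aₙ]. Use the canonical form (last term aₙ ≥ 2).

3579 = 11*313 + 136
313 = 2*136 + 41
136 = 3*41 + 13
41 = 3*13 + 2
13 = 6*2 + 1
2 = 2*1 + 0  (stop)
So 3579/313 = [11; 2, 3, 3, 6, 2].

[11; 2, 3, 3, 6, 2]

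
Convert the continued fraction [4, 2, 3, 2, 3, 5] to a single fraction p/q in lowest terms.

Using pₖ = aₖpₖ₋₁ + pₖ₋₂ and qₖ = aₖqₖ₋₁ + qₖ₋₂:
  k=0: a=4, p=4, q=1
  k=1: a=2, p=9, q=2
  k=2: a=3, p=31, q=7
  k=3: a=2, p=71, q=16
  k=4: a=3, p=244, q=55
  k=5: a=5, p=1291, q=291

1291/291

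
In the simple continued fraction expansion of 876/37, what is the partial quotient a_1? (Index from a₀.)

876 = 23·37 + 25   →  a_0 = 23
37 = 1·25 + 12   →  a_1 = 1

1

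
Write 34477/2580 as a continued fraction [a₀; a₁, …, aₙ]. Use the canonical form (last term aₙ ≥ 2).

34477 = 13*2580 + 937
2580 = 2*937 + 706
937 = 1*706 + 231
706 = 3*231 + 13
231 = 17*13 + 10
13 = 1*10 + 3
10 = 3*3 + 1
3 = 3*1 + 0  (stop)
So 34477/2580 = [13; 2, 1, 3, 17, 1, 3, 3].

[13; 2, 1, 3, 17, 1, 3, 3]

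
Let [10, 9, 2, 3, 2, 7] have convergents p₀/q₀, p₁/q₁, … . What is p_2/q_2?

192/19

Using pₖ = aₖpₖ₋₁ + pₖ₋₂, qₖ = aₖqₖ₋₁ + qₖ₋₂ (with p₋₁=1, p₋₂=0, q₋₁=0, q₋₂=1):
  k=0: a=10, p=10, q=1
  k=1: a=9, p=91, q=9
  k=2: a=2, p=192, q=19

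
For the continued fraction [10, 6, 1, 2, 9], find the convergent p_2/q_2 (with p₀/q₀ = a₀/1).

71/7

Using pₖ = aₖpₖ₋₁ + pₖ₋₂, qₖ = aₖqₖ₋₁ + qₖ₋₂ (with p₋₁=1, p₋₂=0, q₋₁=0, q₋₂=1):
  k=0: a=10, p=10, q=1
  k=1: a=6, p=61, q=6
  k=2: a=1, p=71, q=7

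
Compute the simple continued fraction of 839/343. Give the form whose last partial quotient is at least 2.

[2; 2, 4, 7, 2, 2]

839 = 2·343 + 153
343 = 2·153 + 37
153 = 4·37 + 5
37 = 7·5 + 2
5 = 2·2 + 1
2 = 2·1 + 0  (stop)
So 839/343 = [2; 2, 4, 7, 2, 2].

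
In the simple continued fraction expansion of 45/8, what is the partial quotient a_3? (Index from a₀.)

1

45 = 5·8 + 5   →  a_0 = 5
8 = 1·5 + 3   →  a_1 = 1
5 = 1·3 + 2   →  a_2 = 1
3 = 1·2 + 1   →  a_3 = 1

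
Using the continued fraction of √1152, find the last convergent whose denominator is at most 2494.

√1152 = [33; 1, 15, 1, 66, …] (period length 4).
Convergents:
  p_0/q_0 = 33/1
  p_1/q_1 = 34/1
  p_2/q_2 = 543/16
  p_3/q_3 = 577/17
  p_4/q_4 = 38625/1138
  p_5/q_5 = 39202/1155
  p_6/q_6 = 626655/18463
q_5 = 1155 ≤ 2494 < 18463 = q_6, so the answer is 39202/1155.

39202/1155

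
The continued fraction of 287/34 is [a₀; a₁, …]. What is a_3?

287 = 8·34 + 15   →  a_0 = 8
34 = 2·15 + 4   →  a_1 = 2
15 = 3·4 + 3   →  a_2 = 3
4 = 1·3 + 1   →  a_3 = 1

1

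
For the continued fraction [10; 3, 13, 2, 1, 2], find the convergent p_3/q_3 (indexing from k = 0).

857/83

Using pₖ = aₖpₖ₋₁ + pₖ₋₂, qₖ = aₖqₖ₋₁ + qₖ₋₂ (with p₋₁=1, p₋₂=0, q₋₁=0, q₋₂=1):
  k=0: a=10, p=10, q=1
  k=1: a=3, p=31, q=3
  k=2: a=13, p=413, q=40
  k=3: a=2, p=857, q=83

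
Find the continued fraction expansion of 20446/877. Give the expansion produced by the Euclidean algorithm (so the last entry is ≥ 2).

20446 = 23·877 + 275
877 = 3·275 + 52
275 = 5·52 + 15
52 = 3·15 + 7
15 = 2·7 + 1
7 = 7·1 + 0  (stop)
So 20446/877 = [23; 3, 5, 3, 2, 7].

[23; 3, 5, 3, 2, 7]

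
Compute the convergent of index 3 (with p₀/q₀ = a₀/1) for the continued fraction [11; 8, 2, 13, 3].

Using pₖ = aₖpₖ₋₁ + pₖ₋₂, qₖ = aₖqₖ₋₁ + qₖ₋₂ (with p₋₁=1, p₋₂=0, q₋₁=0, q₋₂=1):
  k=0: a=11, p=11, q=1
  k=1: a=8, p=89, q=8
  k=2: a=2, p=189, q=17
  k=3: a=13, p=2546, q=229

2546/229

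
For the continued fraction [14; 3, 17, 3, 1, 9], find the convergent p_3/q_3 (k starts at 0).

Using pₖ = aₖpₖ₋₁ + pₖ₋₂, qₖ = aₖqₖ₋₁ + qₖ₋₂ (with p₋₁=1, p₋₂=0, q₋₁=0, q₋₂=1):
  k=0: a=14, p=14, q=1
  k=1: a=3, p=43, q=3
  k=2: a=17, p=745, q=52
  k=3: a=3, p=2278, q=159

2278/159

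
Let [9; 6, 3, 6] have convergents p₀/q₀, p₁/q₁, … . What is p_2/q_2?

Using pₖ = aₖpₖ₋₁ + pₖ₋₂, qₖ = aₖqₖ₋₁ + qₖ₋₂ (with p₋₁=1, p₋₂=0, q₋₁=0, q₋₂=1):
  k=0: a=9, p=9, q=1
  k=1: a=6, p=55, q=6
  k=2: a=3, p=174, q=19

174/19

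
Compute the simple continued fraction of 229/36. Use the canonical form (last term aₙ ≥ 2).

[6; 2, 1, 3, 3]

229 = 6×36 + 13
36 = 2×13 + 10
13 = 1×10 + 3
10 = 3×3 + 1
3 = 3×1 + 0  (stop)
So 229/36 = [6; 2, 1, 3, 3].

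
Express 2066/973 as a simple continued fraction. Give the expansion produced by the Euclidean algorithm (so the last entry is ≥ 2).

[2; 8, 9, 4, 3]

2066 = 2*973 + 120
973 = 8*120 + 13
120 = 9*13 + 3
13 = 4*3 + 1
3 = 3*1 + 0  (stop)
So 2066/973 = [2; 8, 9, 4, 3].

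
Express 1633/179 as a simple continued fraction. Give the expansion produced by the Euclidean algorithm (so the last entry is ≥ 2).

[9; 8, 7, 3]

1633 = 9·179 + 22
179 = 8·22 + 3
22 = 7·3 + 1
3 = 3·1 + 0  (stop)
So 1633/179 = [9; 8, 7, 3].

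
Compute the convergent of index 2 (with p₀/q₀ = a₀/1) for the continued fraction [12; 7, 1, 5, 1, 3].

Using pₖ = aₖpₖ₋₁ + pₖ₋₂, qₖ = aₖqₖ₋₁ + qₖ₋₂ (with p₋₁=1, p₋₂=0, q₋₁=0, q₋₂=1):
  k=0: a=12, p=12, q=1
  k=1: a=7, p=85, q=7
  k=2: a=1, p=97, q=8

97/8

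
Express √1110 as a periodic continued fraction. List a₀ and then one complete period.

[33; 3, 6, 3, 66]

a₀ = ⌊√1110⌋ = 33.
With m₀=0, d₀=1 and mₖ₊₁ = dₖaₖ − mₖ, dₖ₊₁ = (n − mₖ₊₁²)/dₖ, aₖ₊₁ = ⌊(a₀+mₖ₊₁)/dₖ₊₁⌋:
  k=1: m=33, d=21, a=3
  k=2: m=30, d=10, a=6
  k=3: m=30, d=21, a=3
  k=4: m=33, d=1, a=66
d=1 and a=2a₀=66 at k=4, so the next step gives (m, d) = (33, 21) again — its k=1 value — and the period has length 4.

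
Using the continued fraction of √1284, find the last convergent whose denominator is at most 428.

√1284 = [35; 1, 4, 1, 70, …] (period length 4).
Convergents:
  p_0/q_0 = 35/1
  p_1/q_1 = 36/1
  p_2/q_2 = 179/5
  p_3/q_3 = 215/6
  p_4/q_4 = 15229/425
  p_5/q_5 = 15444/431
q_4 = 425 ≤ 428 < 431 = q_5, so the answer is 15229/425.

15229/425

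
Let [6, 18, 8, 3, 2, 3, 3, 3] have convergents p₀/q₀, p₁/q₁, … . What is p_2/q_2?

878/145

Using pₖ = aₖpₖ₋₁ + pₖ₋₂, qₖ = aₖqₖ₋₁ + qₖ₋₂ (with p₋₁=1, p₋₂=0, q₋₁=0, q₋₂=1):
  k=0: a=6, p=6, q=1
  k=1: a=18, p=109, q=18
  k=2: a=8, p=878, q=145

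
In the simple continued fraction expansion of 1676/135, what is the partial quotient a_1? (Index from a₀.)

2

1676 = 12·135 + 56   →  a_0 = 12
135 = 2·56 + 23   →  a_1 = 2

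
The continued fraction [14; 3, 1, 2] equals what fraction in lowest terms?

Fold from the inside: start with 2/1.
  1 + 1/2 = 3/2
  3 + 2/3 = 11/3
  14 + 3/11 = 157/11

157/11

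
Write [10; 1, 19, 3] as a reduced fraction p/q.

Fold from the inside: start with 3/1.
  19 + 1/3 = 58/3
  1 + 3/58 = 61/58
  10 + 58/61 = 668/61

668/61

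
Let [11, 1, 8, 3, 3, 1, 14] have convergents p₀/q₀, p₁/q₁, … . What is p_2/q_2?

107/9

Using pₖ = aₖpₖ₋₁ + pₖ₋₂, qₖ = aₖqₖ₋₁ + qₖ₋₂ (with p₋₁=1, p₋₂=0, q₋₁=0, q₋₂=1):
  k=0: a=11, p=11, q=1
  k=1: a=1, p=12, q=1
  k=2: a=8, p=107, q=9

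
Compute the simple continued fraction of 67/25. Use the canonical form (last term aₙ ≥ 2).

67 = 2*25 + 17
25 = 1*17 + 8
17 = 2*8 + 1
8 = 8*1 + 0  (stop)
So 67/25 = [2; 1, 2, 8].

[2; 1, 2, 8]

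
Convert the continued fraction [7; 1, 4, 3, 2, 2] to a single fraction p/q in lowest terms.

703/90

Fold from the inside: start with 2/1.
  2 + 1/2 = 5/2
  3 + 2/5 = 17/5
  4 + 5/17 = 73/17
  1 + 17/73 = 90/73
  7 + 73/90 = 703/90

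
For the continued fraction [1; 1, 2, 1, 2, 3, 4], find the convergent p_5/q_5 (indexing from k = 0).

Using pₖ = aₖpₖ₋₁ + pₖ₋₂, qₖ = aₖqₖ₋₁ + qₖ₋₂ (with p₋₁=1, p₋₂=0, q₋₁=0, q₋₂=1):
  k=0: a=1, p=1, q=1
  k=1: a=1, p=2, q=1
  k=2: a=2, p=5, q=3
  k=3: a=1, p=7, q=4
  k=4: a=2, p=19, q=11
  k=5: a=3, p=64, q=37

64/37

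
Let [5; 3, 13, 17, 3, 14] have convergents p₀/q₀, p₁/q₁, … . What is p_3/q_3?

Using pₖ = aₖpₖ₋₁ + pₖ₋₂, qₖ = aₖqₖ₋₁ + qₖ₋₂ (with p₋₁=1, p₋₂=0, q₋₁=0, q₋₂=1):
  k=0: a=5, p=5, q=1
  k=1: a=3, p=16, q=3
  k=2: a=13, p=213, q=40
  k=3: a=17, p=3637, q=683

3637/683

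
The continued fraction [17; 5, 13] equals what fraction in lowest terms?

Using pₖ = aₖpₖ₋₁ + pₖ₋₂ and qₖ = aₖqₖ₋₁ + qₖ₋₂:
  k=0: a=17, p=17, q=1
  k=1: a=5, p=86, q=5
  k=2: a=13, p=1135, q=66

1135/66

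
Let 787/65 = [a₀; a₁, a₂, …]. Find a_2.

787 = 12·65 + 7   →  a_0 = 12
65 = 9·7 + 2   →  a_1 = 9
7 = 3·2 + 1   →  a_2 = 3

3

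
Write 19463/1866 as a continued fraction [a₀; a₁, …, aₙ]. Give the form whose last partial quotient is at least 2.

19463 = 10·1866 + 803
1866 = 2·803 + 260
803 = 3·260 + 23
260 = 11·23 + 7
23 = 3·7 + 2
7 = 3·2 + 1
2 = 2·1 + 0  (stop)
So 19463/1866 = [10; 2, 3, 11, 3, 3, 2].

[10; 2, 3, 11, 3, 3, 2]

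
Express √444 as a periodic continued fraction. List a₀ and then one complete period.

[21; 14, 42]

a₀ = ⌊√444⌋ = 21.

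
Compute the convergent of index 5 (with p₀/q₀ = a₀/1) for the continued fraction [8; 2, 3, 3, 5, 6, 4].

Using pₖ = aₖpₖ₋₁ + pₖ₋₂, qₖ = aₖqₖ₋₁ + qₖ₋₂ (with p₋₁=1, p₋₂=0, q₋₁=0, q₋₂=1):
  k=0: a=8, p=8, q=1
  k=1: a=2, p=17, q=2
  k=2: a=3, p=59, q=7
  k=3: a=3, p=194, q=23
  k=4: a=5, p=1029, q=122
  k=5: a=6, p=6368, q=755

6368/755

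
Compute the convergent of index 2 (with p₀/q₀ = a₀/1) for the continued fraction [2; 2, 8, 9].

42/17

Using pₖ = aₖpₖ₋₁ + pₖ₋₂, qₖ = aₖqₖ₋₁ + qₖ₋₂ (with p₋₁=1, p₋₂=0, q₋₁=0, q₋₂=1):
  k=0: a=2, p=2, q=1
  k=1: a=2, p=5, q=2
  k=2: a=8, p=42, q=17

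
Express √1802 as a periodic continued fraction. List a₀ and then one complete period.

[42; 2, 4, 2, 84]

a₀ = ⌊√1802⌋ = 42.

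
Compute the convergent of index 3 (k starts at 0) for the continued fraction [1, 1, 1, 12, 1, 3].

38/25

Using pₖ = aₖpₖ₋₁ + pₖ₋₂, qₖ = aₖqₖ₋₁ + qₖ₋₂ (with p₋₁=1, p₋₂=0, q₋₁=0, q₋₂=1):
  k=0: a=1, p=1, q=1
  k=1: a=1, p=2, q=1
  k=2: a=1, p=3, q=2
  k=3: a=12, p=38, q=25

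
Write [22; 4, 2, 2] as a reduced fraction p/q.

Fold from the inside: start with 2/1.
  2 + 1/2 = 5/2
  4 + 2/5 = 22/5
  22 + 5/22 = 489/22

489/22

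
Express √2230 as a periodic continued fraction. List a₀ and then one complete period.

[47; 4, 2, 18, 2, 4, 94]

a₀ = ⌊√2230⌋ = 47.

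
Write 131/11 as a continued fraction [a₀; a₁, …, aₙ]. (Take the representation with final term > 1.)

131 = 11*11 + 10
11 = 1*10 + 1
10 = 10*1 + 0  (stop)
So 131/11 = [11; 1, 10].

[11; 1, 10]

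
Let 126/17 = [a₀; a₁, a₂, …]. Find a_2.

126 = 7·17 + 7   →  a_0 = 7
17 = 2·7 + 3   →  a_1 = 2
7 = 2·3 + 1   →  a_2 = 2

2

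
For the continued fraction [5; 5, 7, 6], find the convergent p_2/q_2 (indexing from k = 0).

187/36

Using pₖ = aₖpₖ₋₁ + pₖ₋₂, qₖ = aₖqₖ₋₁ + qₖ₋₂ (with p₋₁=1, p₋₂=0, q₋₁=0, q₋₂=1):
  k=0: a=5, p=5, q=1
  k=1: a=5, p=26, q=5
  k=2: a=7, p=187, q=36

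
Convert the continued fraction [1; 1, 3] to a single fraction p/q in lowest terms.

Fold from the inside: start with 3/1.
  1 + 1/3 = 4/3
  1 + 3/4 = 7/4

7/4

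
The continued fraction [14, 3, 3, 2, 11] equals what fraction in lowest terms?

Using pₖ = aₖpₖ₋₁ + pₖ₋₂ and qₖ = aₖqₖ₋₁ + qₖ₋₂:
  k=0: a=14, p=14, q=1
  k=1: a=3, p=43, q=3
  k=2: a=3, p=143, q=10
  k=3: a=2, p=329, q=23
  k=4: a=11, p=3762, q=263

3762/263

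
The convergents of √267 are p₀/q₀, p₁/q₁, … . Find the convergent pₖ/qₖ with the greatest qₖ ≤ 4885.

√267 = [16; 2, 1, 15, 1, 2, 32, …] (period length 6).
Convergents:
  p_0/q_0 = 16/1
  p_1/q_1 = 33/2
  p_2/q_2 = 49/3
  p_3/q_3 = 768/47
  p_4/q_4 = 817/50
  p_5/q_5 = 2402/147
  p_6/q_6 = 77681/4754
  p_7/q_7 = 157764/9655
q_6 = 4754 ≤ 4885 < 9655 = q_7, so the answer is 77681/4754.

77681/4754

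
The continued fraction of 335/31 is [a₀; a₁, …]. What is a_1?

1

335 = 10·31 + 25   →  a_0 = 10
31 = 1·25 + 6   →  a_1 = 1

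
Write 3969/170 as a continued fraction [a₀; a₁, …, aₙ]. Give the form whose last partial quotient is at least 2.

3969 = 23*170 + 59
170 = 2*59 + 52
59 = 1*52 + 7
52 = 7*7 + 3
7 = 2*3 + 1
3 = 3*1 + 0  (stop)
So 3969/170 = [23; 2, 1, 7, 2, 3].

[23; 2, 1, 7, 2, 3]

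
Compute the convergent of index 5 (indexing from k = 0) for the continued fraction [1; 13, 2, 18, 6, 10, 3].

32986/30709

Using pₖ = aₖpₖ₋₁ + pₖ₋₂, qₖ = aₖqₖ₋₁ + qₖ₋₂ (with p₋₁=1, p₋₂=0, q₋₁=0, q₋₂=1):
  k=0: a=1, p=1, q=1
  k=1: a=13, p=14, q=13
  k=2: a=2, p=29, q=27
  k=3: a=18, p=536, q=499
  k=4: a=6, p=3245, q=3021
  k=5: a=10, p=32986, q=30709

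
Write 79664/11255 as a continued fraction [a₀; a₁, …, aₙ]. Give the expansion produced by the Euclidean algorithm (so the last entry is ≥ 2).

79664 = 7×11255 + 879
11255 = 12×879 + 707
879 = 1×707 + 172
707 = 4×172 + 19
172 = 9×19 + 1
19 = 19×1 + 0  (stop)
So 79664/11255 = [7; 12, 1, 4, 9, 19].

[7; 12, 1, 4, 9, 19]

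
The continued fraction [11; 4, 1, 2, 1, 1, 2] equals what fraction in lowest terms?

Using pₖ = aₖpₖ₋₁ + pₖ₋₂ and qₖ = aₖqₖ₋₁ + qₖ₋₂:
  k=0: a=11, p=11, q=1
  k=1: a=4, p=45, q=4
  k=2: a=1, p=56, q=5
  k=3: a=2, p=157, q=14
  k=4: a=1, p=213, q=19
  k=5: a=1, p=370, q=33
  k=6: a=2, p=953, q=85

953/85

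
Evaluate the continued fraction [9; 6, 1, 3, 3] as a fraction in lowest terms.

Fold from the inside: start with 3/1.
  3 + 1/3 = 10/3
  1 + 3/10 = 13/10
  6 + 10/13 = 88/13
  9 + 13/88 = 805/88

805/88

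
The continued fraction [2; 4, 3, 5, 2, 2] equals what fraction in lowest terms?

Using pₖ = aₖpₖ₋₁ + pₖ₋₂ and qₖ = aₖqₖ₋₁ + qₖ₋₂:
  k=0: a=2, p=2, q=1
  k=1: a=4, p=9, q=4
  k=2: a=3, p=29, q=13
  k=3: a=5, p=154, q=69
  k=4: a=2, p=337, q=151
  k=5: a=2, p=828, q=371

828/371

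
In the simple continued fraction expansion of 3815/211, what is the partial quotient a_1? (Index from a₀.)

3815 = 18·211 + 17   →  a_0 = 18
211 = 12·17 + 7   →  a_1 = 12

12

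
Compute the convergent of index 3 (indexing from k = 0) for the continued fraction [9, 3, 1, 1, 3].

Using pₖ = aₖpₖ₋₁ + pₖ₋₂, qₖ = aₖqₖ₋₁ + qₖ₋₂ (with p₋₁=1, p₋₂=0, q₋₁=0, q₋₂=1):
  k=0: a=9, p=9, q=1
  k=1: a=3, p=28, q=3
  k=2: a=1, p=37, q=4
  k=3: a=1, p=65, q=7

65/7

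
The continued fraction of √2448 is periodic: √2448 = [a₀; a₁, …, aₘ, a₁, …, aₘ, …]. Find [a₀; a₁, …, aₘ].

[49; 2, 10, 2, 98]

a₀ = ⌊√2448⌋ = 49.
With m₀=0, d₀=1 and mₖ₊₁ = dₖaₖ − mₖ, dₖ₊₁ = (n − mₖ₊₁²)/dₖ, aₖ₊₁ = ⌊(a₀+mₖ₊₁)/dₖ₊₁⌋:
  k=1: m=49, d=47, a=2
  k=2: m=45, d=9, a=10
  k=3: m=45, d=47, a=2
  k=4: m=49, d=1, a=98
d=1 and a=2a₀=98 at k=4, so the next step gives (m, d) = (49, 47) again — its k=1 value — and the period has length 4.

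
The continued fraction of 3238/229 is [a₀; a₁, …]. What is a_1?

7

3238 = 14·229 + 32   →  a_0 = 14
229 = 7·32 + 5   →  a_1 = 7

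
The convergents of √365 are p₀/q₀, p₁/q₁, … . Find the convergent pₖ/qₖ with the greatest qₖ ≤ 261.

3458/181

√365 = [19; 9, 1, 1, 9, 38, …] (period length 5).
Convergents:
  p_0/q_0 = 19/1
  p_1/q_1 = 172/9
  p_2/q_2 = 191/10
  p_3/q_3 = 363/19
  p_4/q_4 = 3458/181
  p_5/q_5 = 131767/6897
q_4 = 181 ≤ 261 < 6897 = q_5, so the answer is 3458/181.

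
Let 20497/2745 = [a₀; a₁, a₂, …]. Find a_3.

20497 = 7·2745 + 1282   →  a_0 = 7
2745 = 2·1282 + 181   →  a_1 = 2
1282 = 7·181 + 15   →  a_2 = 7
181 = 12·15 + 1   →  a_3 = 12

12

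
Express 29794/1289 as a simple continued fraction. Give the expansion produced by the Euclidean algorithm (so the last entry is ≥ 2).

29794 = 23*1289 + 147
1289 = 8*147 + 113
147 = 1*113 + 34
113 = 3*34 + 11
34 = 3*11 + 1
11 = 11*1 + 0  (stop)
So 29794/1289 = [23; 8, 1, 3, 3, 11].

[23; 8, 1, 3, 3, 11]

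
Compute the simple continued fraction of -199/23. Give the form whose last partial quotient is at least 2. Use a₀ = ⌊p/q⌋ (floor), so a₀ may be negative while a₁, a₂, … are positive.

[-9; 2, 1, 7]

-199 = -9*23 + 8
23 = 2*8 + 7
8 = 1*7 + 1
7 = 7*1 + 0  (stop)
So -199/23 = [-9; 2, 1, 7].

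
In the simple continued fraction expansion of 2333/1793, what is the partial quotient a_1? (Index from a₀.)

2333 = 1·1793 + 540   →  a_0 = 1
1793 = 3·540 + 173   →  a_1 = 3

3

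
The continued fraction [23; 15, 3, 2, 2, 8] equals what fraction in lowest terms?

Using pₖ = aₖpₖ₋₁ + pₖ₋₂ and qₖ = aₖqₖ₋₁ + qₖ₋₂:
  k=0: a=23, p=23, q=1
  k=1: a=15, p=346, q=15
  k=2: a=3, p=1061, q=46
  k=3: a=2, p=2468, q=107
  k=4: a=2, p=5997, q=260
  k=5: a=8, p=50444, q=2187

50444/2187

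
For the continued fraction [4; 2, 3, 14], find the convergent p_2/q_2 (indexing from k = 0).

31/7

Using pₖ = aₖpₖ₋₁ + pₖ₋₂, qₖ = aₖqₖ₋₁ + qₖ₋₂ (with p₋₁=1, p₋₂=0, q₋₁=0, q₋₂=1):
  k=0: a=4, p=4, q=1
  k=1: a=2, p=9, q=2
  k=2: a=3, p=31, q=7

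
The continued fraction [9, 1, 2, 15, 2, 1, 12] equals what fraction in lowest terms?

17287/1787

Fold from the inside: start with 12/1.
  1 + 1/12 = 13/12
  2 + 12/13 = 38/13
  15 + 13/38 = 583/38
  2 + 38/583 = 1204/583
  1 + 583/1204 = 1787/1204
  9 + 1204/1787 = 17287/1787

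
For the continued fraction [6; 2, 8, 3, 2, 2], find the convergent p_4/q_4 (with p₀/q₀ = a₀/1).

Using pₖ = aₖpₖ₋₁ + pₖ₋₂, qₖ = aₖqₖ₋₁ + qₖ₋₂ (with p₋₁=1, p₋₂=0, q₋₁=0, q₋₂=1):
  k=0: a=6, p=6, q=1
  k=1: a=2, p=13, q=2
  k=2: a=8, p=110, q=17
  k=3: a=3, p=343, q=53
  k=4: a=2, p=796, q=123

796/123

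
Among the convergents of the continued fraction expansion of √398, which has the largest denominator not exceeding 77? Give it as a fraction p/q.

399/20

√398 = [19; 1, 18, 1, 38, …] (period length 4).
Convergents:
  p_0/q_0 = 19/1
  p_1/q_1 = 20/1
  p_2/q_2 = 379/19
  p_3/q_3 = 399/20
  p_4/q_4 = 15541/779
q_3 = 20 ≤ 77 < 779 = q_4, so the answer is 399/20.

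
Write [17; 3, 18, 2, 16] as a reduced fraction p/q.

Using pₖ = aₖpₖ₋₁ + pₖ₋₂ and qₖ = aₖqₖ₋₁ + qₖ₋₂:
  k=0: a=17, p=17, q=1
  k=1: a=3, p=52, q=3
  k=2: a=18, p=953, q=55
  k=3: a=2, p=1958, q=113
  k=4: a=16, p=32281, q=1863

32281/1863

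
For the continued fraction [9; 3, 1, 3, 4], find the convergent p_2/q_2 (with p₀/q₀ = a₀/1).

37/4

Using pₖ = aₖpₖ₋₁ + pₖ₋₂, qₖ = aₖqₖ₋₁ + qₖ₋₂ (with p₋₁=1, p₋₂=0, q₋₁=0, q₋₂=1):
  k=0: a=9, p=9, q=1
  k=1: a=3, p=28, q=3
  k=2: a=1, p=37, q=4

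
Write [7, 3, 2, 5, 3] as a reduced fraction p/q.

Fold from the inside: start with 3/1.
  5 + 1/3 = 16/3
  2 + 3/16 = 35/16
  3 + 16/35 = 121/35
  7 + 35/121 = 882/121

882/121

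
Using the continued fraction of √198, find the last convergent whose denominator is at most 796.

√198 = [14; 14, 28, …] (period length 2).
Convergents:
  p_0/q_0 = 14/1
  p_1/q_1 = 197/14
  p_2/q_2 = 5530/393
  p_3/q_3 = 77617/5516
q_2 = 393 ≤ 796 < 5516 = q_3, so the answer is 5530/393.

5530/393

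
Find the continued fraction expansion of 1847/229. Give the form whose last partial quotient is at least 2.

1847 = 8·229 + 15
229 = 15·15 + 4
15 = 3·4 + 3
4 = 1·3 + 1
3 = 3·1 + 0  (stop)
So 1847/229 = [8; 15, 3, 1, 3].

[8; 15, 3, 1, 3]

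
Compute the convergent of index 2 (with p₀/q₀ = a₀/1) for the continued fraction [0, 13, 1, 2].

1/14

Using pₖ = aₖpₖ₋₁ + pₖ₋₂, qₖ = aₖqₖ₋₁ + qₖ₋₂ (with p₋₁=1, p₋₂=0, q₋₁=0, q₋₂=1):
  k=0: a=0, p=0, q=1
  k=1: a=13, p=1, q=13
  k=2: a=1, p=1, q=14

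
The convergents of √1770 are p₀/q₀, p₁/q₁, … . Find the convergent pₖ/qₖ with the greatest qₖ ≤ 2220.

49518/1177

√1770 = [42; 14, 84, …] (period length 2).
Convergents:
  p_0/q_0 = 42/1
  p_1/q_1 = 589/14
  p_2/q_2 = 49518/1177
  p_3/q_3 = 693841/16492
q_2 = 1177 ≤ 2220 < 16492 = q_3, so the answer is 49518/1177.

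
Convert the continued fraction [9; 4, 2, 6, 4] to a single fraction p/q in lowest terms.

2223/241

Fold from the inside: start with 4/1.
  6 + 1/4 = 25/4
  2 + 4/25 = 54/25
  4 + 25/54 = 241/54
  9 + 54/241 = 2223/241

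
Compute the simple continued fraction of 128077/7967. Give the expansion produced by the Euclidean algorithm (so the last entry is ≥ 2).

128077 = 16*7967 + 605
7967 = 13*605 + 102
605 = 5*102 + 95
102 = 1*95 + 7
95 = 13*7 + 4
7 = 1*4 + 3
4 = 1*3 + 1
3 = 3*1 + 0  (stop)
So 128077/7967 = [16; 13, 5, 1, 13, 1, 1, 3].

[16; 13, 5, 1, 13, 1, 1, 3]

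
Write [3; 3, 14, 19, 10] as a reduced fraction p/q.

Fold from the inside: start with 10/1.
  19 + 1/10 = 191/10
  14 + 10/191 = 2684/191
  3 + 191/2684 = 8243/2684
  3 + 2684/8243 = 27413/8243

27413/8243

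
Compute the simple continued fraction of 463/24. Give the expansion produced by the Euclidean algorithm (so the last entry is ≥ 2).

463 = 19·24 + 7
24 = 3·7 + 3
7 = 2·3 + 1
3 = 3·1 + 0  (stop)
So 463/24 = [19; 3, 2, 3].

[19; 3, 2, 3]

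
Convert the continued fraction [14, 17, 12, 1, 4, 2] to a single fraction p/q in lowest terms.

Using pₖ = aₖpₖ₋₁ + pₖ₋₂ and qₖ = aₖqₖ₋₁ + qₖ₋₂:
  k=0: a=14, p=14, q=1
  k=1: a=17, p=239, q=17
  k=2: a=12, p=2882, q=205
  k=3: a=1, p=3121, q=222
  k=4: a=4, p=15366, q=1093
  k=5: a=2, p=33853, q=2408

33853/2408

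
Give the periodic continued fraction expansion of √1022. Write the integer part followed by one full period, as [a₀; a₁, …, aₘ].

[31; 1, 30, 1, 62]

a₀ = ⌊√1022⌋ = 31.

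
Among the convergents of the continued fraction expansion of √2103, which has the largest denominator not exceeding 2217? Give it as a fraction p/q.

√2103 = [45; 1, 6, 15, 6, 1, 90, …] (period length 6).
Convergents:
  p_0/q_0 = 45/1
  p_1/q_1 = 46/1
  p_2/q_2 = 321/7
  p_3/q_3 = 4861/106
  p_4/q_4 = 29487/643
  p_5/q_5 = 34348/749
  p_6/q_6 = 3120807/68053
q_5 = 749 ≤ 2217 < 68053 = q_6, so the answer is 34348/749.

34348/749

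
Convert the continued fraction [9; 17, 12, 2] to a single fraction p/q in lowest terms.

Fold from the inside: start with 2/1.
  12 + 1/2 = 25/2
  17 + 2/25 = 427/25
  9 + 25/427 = 3868/427

3868/427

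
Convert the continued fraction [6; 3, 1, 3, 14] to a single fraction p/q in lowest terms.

Fold from the inside: start with 14/1.
  3 + 1/14 = 43/14
  1 + 14/43 = 57/43
  3 + 43/57 = 214/57
  6 + 57/214 = 1341/214

1341/214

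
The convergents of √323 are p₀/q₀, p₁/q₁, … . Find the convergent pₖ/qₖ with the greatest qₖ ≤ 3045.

√323 = [17; 1, 34, …] (period length 2).
Convergents:
  p_0/q_0 = 17/1
  p_1/q_1 = 18/1
  p_2/q_2 = 629/35
  p_3/q_3 = 647/36
  p_4/q_4 = 22627/1259
  p_5/q_5 = 23274/1295
  p_6/q_6 = 813943/45289
q_5 = 1295 ≤ 3045 < 45289 = q_6, so the answer is 23274/1295.

23274/1295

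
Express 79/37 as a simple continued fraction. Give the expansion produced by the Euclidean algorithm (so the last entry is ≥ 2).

[2; 7, 2, 2]

79 = 2×37 + 5
37 = 7×5 + 2
5 = 2×2 + 1
2 = 2×1 + 0  (stop)
So 79/37 = [2; 7, 2, 2].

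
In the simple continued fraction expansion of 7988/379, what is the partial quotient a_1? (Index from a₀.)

7988 = 21·379 + 29   →  a_0 = 21
379 = 13·29 + 2   →  a_1 = 13

13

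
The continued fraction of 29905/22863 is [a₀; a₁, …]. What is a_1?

3

29905 = 1·22863 + 7042   →  a_0 = 1
22863 = 3·7042 + 1737   →  a_1 = 3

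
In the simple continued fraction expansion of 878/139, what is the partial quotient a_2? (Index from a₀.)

6

878 = 6·139 + 44   →  a_0 = 6
139 = 3·44 + 7   →  a_1 = 3
44 = 6·7 + 2   →  a_2 = 6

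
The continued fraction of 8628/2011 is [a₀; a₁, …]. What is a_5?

12

8628 = 4·2011 + 584   →  a_0 = 4
2011 = 3·584 + 259   →  a_1 = 3
584 = 2·259 + 66   →  a_2 = 2
259 = 3·66 + 61   →  a_3 = 3
66 = 1·61 + 5   →  a_4 = 1
61 = 12·5 + 1   →  a_5 = 12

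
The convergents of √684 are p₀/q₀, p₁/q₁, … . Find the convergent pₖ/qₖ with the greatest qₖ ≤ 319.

√684 = [26; 6, 1, 1, 12, 1, 1, 6, 52, …] (period length 8).
Convergents:
  p_0/q_0 = 26/1
  p_1/q_1 = 157/6
  p_2/q_2 = 183/7
  p_3/q_3 = 340/13
  p_4/q_4 = 4263/163
  p_5/q_5 = 4603/176
  p_6/q_6 = 8866/339
q_5 = 176 ≤ 319 < 339 = q_6, so the answer is 4603/176.

4603/176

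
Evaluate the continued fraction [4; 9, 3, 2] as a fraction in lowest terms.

Using pₖ = aₖpₖ₋₁ + pₖ₋₂ and qₖ = aₖqₖ₋₁ + qₖ₋₂:
  k=0: a=4, p=4, q=1
  k=1: a=9, p=37, q=9
  k=2: a=3, p=115, q=28
  k=3: a=2, p=267, q=65

267/65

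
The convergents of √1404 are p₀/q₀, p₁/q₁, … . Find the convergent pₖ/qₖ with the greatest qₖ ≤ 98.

√1404 = [37; 2, 7, 1, 4, 1, 7, 2, 74, …] (period length 8).
Convergents:
  p_0/q_0 = 37/1
  p_1/q_1 = 75/2
  p_2/q_2 = 562/15
  p_3/q_3 = 637/17
  p_4/q_4 = 3110/83
  p_5/q_5 = 3747/100
q_4 = 83 ≤ 98 < 100 = q_5, so the answer is 3110/83.

3110/83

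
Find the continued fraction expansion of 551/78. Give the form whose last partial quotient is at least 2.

[7; 15, 1, 1, 2]

551 = 7*78 + 5
78 = 15*5 + 3
5 = 1*3 + 2
3 = 1*2 + 1
2 = 2*1 + 0  (stop)
So 551/78 = [7; 15, 1, 1, 2].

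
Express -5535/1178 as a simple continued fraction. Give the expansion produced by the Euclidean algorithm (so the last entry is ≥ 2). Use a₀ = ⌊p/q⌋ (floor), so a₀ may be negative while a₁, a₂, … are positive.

[-5; 3, 3, 7, 16]

-5535 = -5×1178 + 355
1178 = 3×355 + 113
355 = 3×113 + 16
113 = 7×16 + 1
16 = 16×1 + 0  (stop)
So -5535/1178 = [-5; 3, 3, 7, 16].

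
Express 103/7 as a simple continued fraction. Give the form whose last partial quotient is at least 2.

[14; 1, 2, 2]

103 = 14*7 + 5
7 = 1*5 + 2
5 = 2*2 + 1
2 = 2*1 + 0  (stop)
So 103/7 = [14; 1, 2, 2].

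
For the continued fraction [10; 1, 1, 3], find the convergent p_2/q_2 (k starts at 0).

Using pₖ = aₖpₖ₋₁ + pₖ₋₂, qₖ = aₖqₖ₋₁ + qₖ₋₂ (with p₋₁=1, p₋₂=0, q₋₁=0, q₋₂=1):
  k=0: a=10, p=10, q=1
  k=1: a=1, p=11, q=1
  k=2: a=1, p=21, q=2

21/2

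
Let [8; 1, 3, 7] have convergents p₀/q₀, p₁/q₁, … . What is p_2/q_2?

35/4

Using pₖ = aₖpₖ₋₁ + pₖ₋₂, qₖ = aₖqₖ₋₁ + qₖ₋₂ (with p₋₁=1, p₋₂=0, q₋₁=0, q₋₂=1):
  k=0: a=8, p=8, q=1
  k=1: a=1, p=9, q=1
  k=2: a=3, p=35, q=4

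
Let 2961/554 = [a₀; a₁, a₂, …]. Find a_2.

1

2961 = 5·554 + 191   →  a_0 = 5
554 = 2·191 + 172   →  a_1 = 2
191 = 1·172 + 19   →  a_2 = 1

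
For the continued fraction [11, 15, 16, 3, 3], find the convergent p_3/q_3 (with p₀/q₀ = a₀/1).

Using pₖ = aₖpₖ₋₁ + pₖ₋₂, qₖ = aₖqₖ₋₁ + qₖ₋₂ (with p₋₁=1, p₋₂=0, q₋₁=0, q₋₂=1):
  k=0: a=11, p=11, q=1
  k=1: a=15, p=166, q=15
  k=2: a=16, p=2667, q=241
  k=3: a=3, p=8167, q=738

8167/738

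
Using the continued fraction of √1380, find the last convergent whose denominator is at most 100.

√1380 = [37; 6, 1, 2, 1, 6, 74, …] (period length 6).
Convergents:
  p_0/q_0 = 37/1
  p_1/q_1 = 223/6
  p_2/q_2 = 260/7
  p_3/q_3 = 743/20
  p_4/q_4 = 1003/27
  p_5/q_5 = 6761/182
q_4 = 27 ≤ 100 < 182 = q_5, so the answer is 1003/27.

1003/27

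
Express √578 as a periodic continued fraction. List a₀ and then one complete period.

[24; 24, 48]

a₀ = ⌊√578⌋ = 24.
With m₀=0, d₀=1 and mₖ₊₁ = dₖaₖ − mₖ, dₖ₊₁ = (n − mₖ₊₁²)/dₖ, aₖ₊₁ = ⌊(a₀+mₖ₊₁)/dₖ₊₁⌋:
  k=1: m=24, d=2, a=24
  k=2: m=24, d=1, a=48
d=1 and a=2a₀=48 at k=2, so the next step gives (m, d) = (24, 2) again — its k=1 value — and the period has length 2.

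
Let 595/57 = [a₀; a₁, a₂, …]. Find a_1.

595 = 10·57 + 25   →  a_0 = 10
57 = 2·25 + 7   →  a_1 = 2

2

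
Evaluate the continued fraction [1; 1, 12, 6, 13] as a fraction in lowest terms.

Fold from the inside: start with 13/1.
  6 + 1/13 = 79/13
  12 + 13/79 = 961/79
  1 + 79/961 = 1040/961
  1 + 961/1040 = 2001/1040

2001/1040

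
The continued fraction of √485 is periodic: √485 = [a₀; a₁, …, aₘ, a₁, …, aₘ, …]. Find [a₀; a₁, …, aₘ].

a₀ = ⌊√485⌋ = 22.
With m₀=0, d₀=1 and mₖ₊₁ = dₖaₖ − mₖ, dₖ₊₁ = (n − mₖ₊₁²)/dₖ, aₖ₊₁ = ⌊(a₀+mₖ₊₁)/dₖ₊₁⌋:
  k=1: m=22, d=1, a=44
d=1 and a=2a₀=44 at k=1, so the next step gives (m, d) = (22, 1) again — its k=1 value — and the period has length 1.

[22; 44]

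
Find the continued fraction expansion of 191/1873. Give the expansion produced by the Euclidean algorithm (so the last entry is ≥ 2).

191 = 0×1873 + 191
1873 = 9×191 + 154
191 = 1×154 + 37
154 = 4×37 + 6
37 = 6×6 + 1
6 = 6×1 + 0  (stop)
So 191/1873 = [0; 9, 1, 4, 6, 6].

[0; 9, 1, 4, 6, 6]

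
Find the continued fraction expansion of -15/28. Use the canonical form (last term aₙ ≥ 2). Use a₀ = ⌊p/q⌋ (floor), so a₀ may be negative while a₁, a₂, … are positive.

-15 = -1×28 + 13
28 = 2×13 + 2
13 = 6×2 + 1
2 = 2×1 + 0  (stop)
So -15/28 = [-1; 2, 6, 2].

[-1; 2, 6, 2]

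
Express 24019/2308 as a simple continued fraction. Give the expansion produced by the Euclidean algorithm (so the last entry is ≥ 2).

24019 = 10*2308 + 939
2308 = 2*939 + 430
939 = 2*430 + 79
430 = 5*79 + 35
79 = 2*35 + 9
35 = 3*9 + 8
9 = 1*8 + 1
8 = 8*1 + 0  (stop)
So 24019/2308 = [10; 2, 2, 5, 2, 3, 1, 8].

[10; 2, 2, 5, 2, 3, 1, 8]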